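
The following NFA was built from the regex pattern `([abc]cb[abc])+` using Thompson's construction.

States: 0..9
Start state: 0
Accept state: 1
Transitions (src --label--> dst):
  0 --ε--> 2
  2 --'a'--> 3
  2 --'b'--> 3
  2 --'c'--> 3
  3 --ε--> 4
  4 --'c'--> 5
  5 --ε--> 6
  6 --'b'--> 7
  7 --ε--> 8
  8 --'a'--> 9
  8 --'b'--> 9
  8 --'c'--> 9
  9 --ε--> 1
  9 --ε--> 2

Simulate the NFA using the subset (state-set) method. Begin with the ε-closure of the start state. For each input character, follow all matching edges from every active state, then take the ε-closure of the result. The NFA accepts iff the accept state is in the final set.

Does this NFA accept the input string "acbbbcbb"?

Answer: ACCEPT

Trace:
S₀ = ε-closure({0}) = {0,2}
'a' @ 1: {3,4}
'c' @ 2: {5,6}
'b' @ 3: {7,8}
'b' @ 4: {1,2,9}  [accepting]
'b' @ 5: {3,4}
'c' @ 6: {5,6}
'b' @ 7: {7,8}
'b' @ 8: {1,2,9}  [accepting]
after full input: {1,2,9}  (accept=1 in)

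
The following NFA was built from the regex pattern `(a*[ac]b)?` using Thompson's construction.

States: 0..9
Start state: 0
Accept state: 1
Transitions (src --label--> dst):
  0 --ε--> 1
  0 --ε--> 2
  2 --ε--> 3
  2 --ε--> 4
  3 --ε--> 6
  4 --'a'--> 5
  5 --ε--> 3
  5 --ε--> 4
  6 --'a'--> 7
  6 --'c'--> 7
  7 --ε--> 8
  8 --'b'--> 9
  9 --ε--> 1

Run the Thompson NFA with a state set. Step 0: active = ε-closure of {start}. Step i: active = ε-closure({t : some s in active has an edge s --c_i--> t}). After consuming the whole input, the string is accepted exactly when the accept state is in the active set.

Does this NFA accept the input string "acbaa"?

initial (ε-close {0}): {0,1,2,3,4,6}
'a' @ 1: {3,4,5,6,7,8}
'c' @ 2: {7,8}
'b' @ 3: {1,9}  [accepting]
'a' @ 4: {}  — no active states
rest 'a' ignored (set empty)
final: {}; accept 1 not in set

Answer: REJECT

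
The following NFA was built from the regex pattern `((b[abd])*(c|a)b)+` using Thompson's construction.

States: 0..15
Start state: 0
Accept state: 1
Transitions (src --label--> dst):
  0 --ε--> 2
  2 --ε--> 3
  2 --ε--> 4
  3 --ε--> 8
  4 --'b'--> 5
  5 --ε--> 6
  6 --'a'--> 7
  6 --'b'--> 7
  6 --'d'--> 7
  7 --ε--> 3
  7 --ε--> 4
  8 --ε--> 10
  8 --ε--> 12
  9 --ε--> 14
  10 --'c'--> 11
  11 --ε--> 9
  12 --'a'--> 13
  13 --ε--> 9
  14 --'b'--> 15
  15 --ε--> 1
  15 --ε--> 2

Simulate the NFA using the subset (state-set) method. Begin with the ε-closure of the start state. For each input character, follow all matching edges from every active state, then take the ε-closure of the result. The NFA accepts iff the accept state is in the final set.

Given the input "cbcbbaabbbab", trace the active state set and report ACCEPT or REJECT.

Answer: ACCEPT

Derivation:
start: ε-closure({0}) = {0,2,3,4,8,10,12}
'c' @ 1: {9,11,14}
'b' @ 2: {1,2,3,4,8,10,12,15}  [accepting]
'c' @ 3: {9,11,14}
'b' @ 4: {1,2,3,4,8,10,12,15}  [accepting]
'b' @ 5: {5,6}
'a' @ 6: {3,4,7,8,10,12}
'a' @ 7: {9,13,14}
'b' @ 8: {1,2,3,4,8,10,12,15}  [accepting]
'b' @ 9: {5,6}
'b' @ 10: {3,4,7,8,10,12}
'a' @ 11: {9,13,14}
'b' @ 12: {1,2,3,4,8,10,12,15}  [accepting]
end set {1,2,3,4,8,10,12,15} — state 1 in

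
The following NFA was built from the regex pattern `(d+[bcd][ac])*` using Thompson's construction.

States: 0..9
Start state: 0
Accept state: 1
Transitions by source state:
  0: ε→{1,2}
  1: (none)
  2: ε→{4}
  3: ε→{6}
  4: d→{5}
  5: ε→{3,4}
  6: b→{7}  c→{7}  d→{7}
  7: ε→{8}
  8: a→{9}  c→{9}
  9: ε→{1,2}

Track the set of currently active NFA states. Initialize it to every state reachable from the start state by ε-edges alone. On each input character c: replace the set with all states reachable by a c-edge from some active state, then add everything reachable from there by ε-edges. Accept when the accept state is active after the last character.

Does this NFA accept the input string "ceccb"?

Answer: REJECT

Steps:
S₀ = ε-closure({0}) = {0,1,2,4}
'c' @ 1: {}  — dead — no transitions
rest 'eccb' ignored (set empty)
final: {}; accept 1 not in set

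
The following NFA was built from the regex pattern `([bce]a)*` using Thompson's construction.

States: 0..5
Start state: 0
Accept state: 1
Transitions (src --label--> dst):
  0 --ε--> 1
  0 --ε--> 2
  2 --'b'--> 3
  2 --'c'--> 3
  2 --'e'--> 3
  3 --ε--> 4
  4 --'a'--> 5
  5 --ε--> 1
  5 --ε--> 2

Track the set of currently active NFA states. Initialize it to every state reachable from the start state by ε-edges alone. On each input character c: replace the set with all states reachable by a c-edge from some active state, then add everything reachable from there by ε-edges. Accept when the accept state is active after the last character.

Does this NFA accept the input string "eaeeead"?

start: ε-closure({0}) = {0,1,2}
'e' @ 1: {3,4}
'a' @ 2: {1,2,5}  ✓accept
'e' @ 3: {3,4}
'e' @ 4: {}  — no active states
rest 'ead' ignored (set empty)
final: {}; accept 1 not in set

Answer: REJECT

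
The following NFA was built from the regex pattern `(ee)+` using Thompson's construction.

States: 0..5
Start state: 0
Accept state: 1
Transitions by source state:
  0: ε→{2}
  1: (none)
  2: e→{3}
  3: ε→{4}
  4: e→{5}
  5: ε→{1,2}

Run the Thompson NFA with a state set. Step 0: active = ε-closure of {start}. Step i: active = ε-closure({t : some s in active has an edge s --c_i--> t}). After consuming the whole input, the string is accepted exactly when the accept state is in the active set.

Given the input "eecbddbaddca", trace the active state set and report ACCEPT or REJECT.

start: ε-closure({0}) = {0,2}
'e' @ 1: {3,4}
'e' @ 2: {1,2,5}  [accepting]
'c' @ 3: {}  — state set empty
rest 'bddbaddca' ignored (set empty)
end set {} — state 1 not in

Answer: REJECT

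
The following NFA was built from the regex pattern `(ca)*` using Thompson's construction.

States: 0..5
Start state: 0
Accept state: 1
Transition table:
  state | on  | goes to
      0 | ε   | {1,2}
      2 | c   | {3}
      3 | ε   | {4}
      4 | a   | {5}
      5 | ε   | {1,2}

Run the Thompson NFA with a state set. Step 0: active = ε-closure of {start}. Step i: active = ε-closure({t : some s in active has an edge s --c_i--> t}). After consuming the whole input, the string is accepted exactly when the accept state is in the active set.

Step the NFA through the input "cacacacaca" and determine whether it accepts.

initial (ε-close {0}): {0,1,2}
'c' @ 1: {3,4}
'a' @ 2: {1,2,5}  ✓accept
'c' @ 3: {3,4}
'a' @ 4: {1,2,5}  ✓accept
'c' @ 5: {3,4}
'a' @ 6: {1,2,5}  ✓accept
'c' @ 7: {3,4}
'a' @ 8: {1,2,5}  ✓accept
'c' @ 9: {3,4}
'a' @ 10: {1,2,5}  ✓accept
end set {1,2,5} — state 1 in

Answer: ACCEPT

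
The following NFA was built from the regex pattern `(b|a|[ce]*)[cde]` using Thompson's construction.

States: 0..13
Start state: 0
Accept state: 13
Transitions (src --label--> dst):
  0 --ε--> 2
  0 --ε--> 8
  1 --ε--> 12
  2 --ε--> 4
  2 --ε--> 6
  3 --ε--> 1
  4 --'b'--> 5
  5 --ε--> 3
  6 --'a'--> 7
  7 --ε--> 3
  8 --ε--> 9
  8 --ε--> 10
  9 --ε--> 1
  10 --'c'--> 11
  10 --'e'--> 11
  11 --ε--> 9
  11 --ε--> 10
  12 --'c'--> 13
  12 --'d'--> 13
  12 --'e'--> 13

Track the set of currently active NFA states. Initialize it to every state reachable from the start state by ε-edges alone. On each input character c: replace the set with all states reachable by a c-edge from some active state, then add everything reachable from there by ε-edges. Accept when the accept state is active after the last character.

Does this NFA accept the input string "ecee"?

Answer: ACCEPT

Derivation:
start: ε-closure({0}) = {0,1,2,4,6,8,9,10,12}
'e' @ 1: {1,9,10,11,12,13}  (accept∈set)
'c' @ 2: {1,9,10,11,12,13}  (accept∈set)
'e' @ 3: {1,9,10,11,12,13}  (accept∈set)
'e' @ 4: {1,9,10,11,12,13}  (accept∈set)
final: {1,9,10,11,12,13}; accept 13 in set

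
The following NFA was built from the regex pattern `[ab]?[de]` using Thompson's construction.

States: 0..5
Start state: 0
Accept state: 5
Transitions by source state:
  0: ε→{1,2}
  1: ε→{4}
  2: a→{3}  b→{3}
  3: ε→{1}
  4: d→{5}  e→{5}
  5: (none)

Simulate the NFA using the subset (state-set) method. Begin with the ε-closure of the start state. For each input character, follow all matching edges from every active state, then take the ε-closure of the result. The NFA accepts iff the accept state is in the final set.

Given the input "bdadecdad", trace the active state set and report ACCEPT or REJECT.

start: ε-closure({0}) = {0,1,2,4}
'b' @ 1: {1,3,4}
'd' @ 2: {5}  ✓accept
'a' @ 3: {}  — no active states
rest 'decdad' ignored (set empty)
final: {}; accept 5 not in set

Answer: REJECT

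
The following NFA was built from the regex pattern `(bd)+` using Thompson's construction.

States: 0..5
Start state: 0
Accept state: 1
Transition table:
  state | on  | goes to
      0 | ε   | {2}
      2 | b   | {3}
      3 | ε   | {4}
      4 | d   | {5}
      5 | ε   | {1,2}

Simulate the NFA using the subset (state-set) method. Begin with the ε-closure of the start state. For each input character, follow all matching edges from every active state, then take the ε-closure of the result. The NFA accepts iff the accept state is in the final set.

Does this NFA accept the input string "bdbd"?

Answer: ACCEPT

Derivation:
start: ε-closure({0}) = {0,2}
'b' @ 1: {3,4}
'd' @ 2: {1,2,5}  ✓accept
'b' @ 3: {3,4}
'd' @ 4: {1,2,5}  ✓accept
end set {1,2,5} — state 1 in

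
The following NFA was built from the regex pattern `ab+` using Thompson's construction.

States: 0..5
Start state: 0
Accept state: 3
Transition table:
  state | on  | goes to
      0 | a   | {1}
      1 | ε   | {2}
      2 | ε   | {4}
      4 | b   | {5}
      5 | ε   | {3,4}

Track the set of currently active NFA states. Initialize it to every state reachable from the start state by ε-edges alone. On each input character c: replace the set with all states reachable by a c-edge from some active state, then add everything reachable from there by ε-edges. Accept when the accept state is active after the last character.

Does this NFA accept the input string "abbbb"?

Answer: ACCEPT

Derivation:
start: ε-closure({0}) = {0}
'a' @ 1: {1,2,4}
'b' @ 2: {3,4,5}  [accepting]
'b' @ 3: {3,4,5}  [accepting]
'b' @ 4: {3,4,5}  [accepting]
'b' @ 5: {3,4,5}  [accepting]
final: {3,4,5}; accept 3 in set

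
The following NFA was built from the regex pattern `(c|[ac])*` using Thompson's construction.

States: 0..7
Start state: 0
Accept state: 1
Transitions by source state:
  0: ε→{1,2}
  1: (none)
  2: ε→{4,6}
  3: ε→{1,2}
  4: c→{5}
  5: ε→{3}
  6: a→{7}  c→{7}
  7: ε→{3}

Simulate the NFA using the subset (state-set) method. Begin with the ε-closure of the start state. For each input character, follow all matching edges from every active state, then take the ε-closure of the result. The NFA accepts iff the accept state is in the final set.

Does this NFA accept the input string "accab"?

Answer: REJECT

Derivation:
initial (ε-close {0}): {0,1,2,4,6}
'a' @ 1: {1,2,3,4,6,7}  [accepting]
'c' @ 2: {1,2,3,4,5,6,7}  [accepting]
'c' @ 3: {1,2,3,4,5,6,7}  [accepting]
'a' @ 4: {1,2,3,4,6,7}  [accepting]
'b' @ 5: {}  — no active states
final: {}; accept 1 not in set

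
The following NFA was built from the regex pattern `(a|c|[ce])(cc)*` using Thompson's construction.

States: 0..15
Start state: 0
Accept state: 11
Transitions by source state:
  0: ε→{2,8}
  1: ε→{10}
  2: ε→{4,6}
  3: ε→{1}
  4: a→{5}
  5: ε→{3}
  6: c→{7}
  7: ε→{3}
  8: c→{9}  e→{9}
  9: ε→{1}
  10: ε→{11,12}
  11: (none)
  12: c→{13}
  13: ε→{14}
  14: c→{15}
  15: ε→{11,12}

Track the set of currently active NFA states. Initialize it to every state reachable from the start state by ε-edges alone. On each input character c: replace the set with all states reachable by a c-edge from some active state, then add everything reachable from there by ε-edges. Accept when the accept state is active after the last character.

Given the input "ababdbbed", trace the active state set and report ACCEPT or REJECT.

S₀ = ε-closure({0}) = {0,2,4,6,8}
'a' @ 1: {1,3,5,10,11,12}  [accepting]
'b' @ 2: {}  — dead — no transitions
rest 'abdbbed' ignored (set empty)
final: {}; accept 11 not in set

Answer: REJECT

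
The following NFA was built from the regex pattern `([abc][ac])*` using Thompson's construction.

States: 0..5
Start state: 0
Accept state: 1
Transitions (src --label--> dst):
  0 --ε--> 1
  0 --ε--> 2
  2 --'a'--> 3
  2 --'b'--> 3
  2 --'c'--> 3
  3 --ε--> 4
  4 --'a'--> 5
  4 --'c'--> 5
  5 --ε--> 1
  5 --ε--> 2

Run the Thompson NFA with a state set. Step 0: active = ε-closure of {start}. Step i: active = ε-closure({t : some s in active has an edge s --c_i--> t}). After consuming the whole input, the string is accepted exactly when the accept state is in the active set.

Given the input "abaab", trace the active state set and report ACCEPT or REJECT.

Answer: REJECT

Steps:
initial (ε-close {0}): {0,1,2}
'a' @ 1: {3,4}
'b' @ 2: {}  — state set empty
rest 'aab' ignored (set empty)
final: {}; accept 1 not in set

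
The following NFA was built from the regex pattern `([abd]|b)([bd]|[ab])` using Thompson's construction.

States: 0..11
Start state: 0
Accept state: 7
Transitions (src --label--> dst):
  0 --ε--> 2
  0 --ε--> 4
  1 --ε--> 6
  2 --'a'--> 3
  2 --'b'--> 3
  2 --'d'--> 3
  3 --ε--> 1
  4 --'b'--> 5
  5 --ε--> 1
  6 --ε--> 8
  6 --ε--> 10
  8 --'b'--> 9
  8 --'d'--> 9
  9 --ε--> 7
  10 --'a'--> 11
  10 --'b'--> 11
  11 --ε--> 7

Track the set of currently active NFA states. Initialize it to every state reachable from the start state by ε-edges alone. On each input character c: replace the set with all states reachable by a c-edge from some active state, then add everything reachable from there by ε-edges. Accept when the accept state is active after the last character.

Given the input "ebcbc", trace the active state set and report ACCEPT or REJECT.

initial (ε-close {0}): {0,2,4}
'e' @ 1: {}  — no active states
rest 'bcbc' ignored (set empty)
final: {}; accept 7 not in set

Answer: REJECT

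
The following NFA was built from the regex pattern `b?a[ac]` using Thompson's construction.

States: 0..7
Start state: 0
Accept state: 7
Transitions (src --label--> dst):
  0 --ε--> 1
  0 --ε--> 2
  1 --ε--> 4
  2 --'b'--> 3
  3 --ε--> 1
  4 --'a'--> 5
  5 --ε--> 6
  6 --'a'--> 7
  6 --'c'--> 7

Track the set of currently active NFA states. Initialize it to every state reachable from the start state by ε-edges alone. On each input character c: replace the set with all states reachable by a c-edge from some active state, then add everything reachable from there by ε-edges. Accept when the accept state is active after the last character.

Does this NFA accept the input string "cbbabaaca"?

start: ε-closure({0}) = {0,1,2,4}
'c' @ 1: {}  — state set empty
rest 'bbabaaca' ignored (set empty)
end set {} — state 7 not in

Answer: REJECT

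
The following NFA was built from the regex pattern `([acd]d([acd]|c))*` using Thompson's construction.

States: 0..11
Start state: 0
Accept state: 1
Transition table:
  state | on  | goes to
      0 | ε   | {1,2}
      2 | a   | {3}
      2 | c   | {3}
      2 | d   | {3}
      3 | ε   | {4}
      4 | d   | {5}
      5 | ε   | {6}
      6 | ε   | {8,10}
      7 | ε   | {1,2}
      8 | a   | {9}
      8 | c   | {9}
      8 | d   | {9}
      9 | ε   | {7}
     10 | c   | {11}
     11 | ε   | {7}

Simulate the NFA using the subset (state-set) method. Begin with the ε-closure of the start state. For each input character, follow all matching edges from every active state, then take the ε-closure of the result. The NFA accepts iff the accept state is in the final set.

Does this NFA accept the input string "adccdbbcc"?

start: ε-closure({0}) = {0,1,2}
'a' @ 1: {3,4}
'd' @ 2: {5,6,8,10}
'c' @ 3: {1,2,7,9,11}  [accepting]
'c' @ 4: {3,4}
'd' @ 5: {5,6,8,10}
'b' @ 6: {}  — state set empty
rest 'bcc' ignored (set empty)
after full input: {}  (accept=1 not in)

Answer: REJECT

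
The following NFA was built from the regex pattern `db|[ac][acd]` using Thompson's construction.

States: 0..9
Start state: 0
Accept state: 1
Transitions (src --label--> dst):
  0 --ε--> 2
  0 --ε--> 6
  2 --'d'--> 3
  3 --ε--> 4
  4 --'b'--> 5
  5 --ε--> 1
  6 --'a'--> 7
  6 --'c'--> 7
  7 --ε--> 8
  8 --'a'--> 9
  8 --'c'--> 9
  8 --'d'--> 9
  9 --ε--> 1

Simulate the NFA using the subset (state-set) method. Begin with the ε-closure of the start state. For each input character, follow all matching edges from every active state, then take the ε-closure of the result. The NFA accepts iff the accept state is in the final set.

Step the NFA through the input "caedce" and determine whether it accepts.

Answer: REJECT

Steps:
initial (ε-close {0}): {0,2,6}
'c' @ 1: {7,8}
'a' @ 2: {1,9}  (accept∈set)
'e' @ 3: {}  — dead — no transitions
rest 'dce' ignored (set empty)
final: {}; accept 1 not in set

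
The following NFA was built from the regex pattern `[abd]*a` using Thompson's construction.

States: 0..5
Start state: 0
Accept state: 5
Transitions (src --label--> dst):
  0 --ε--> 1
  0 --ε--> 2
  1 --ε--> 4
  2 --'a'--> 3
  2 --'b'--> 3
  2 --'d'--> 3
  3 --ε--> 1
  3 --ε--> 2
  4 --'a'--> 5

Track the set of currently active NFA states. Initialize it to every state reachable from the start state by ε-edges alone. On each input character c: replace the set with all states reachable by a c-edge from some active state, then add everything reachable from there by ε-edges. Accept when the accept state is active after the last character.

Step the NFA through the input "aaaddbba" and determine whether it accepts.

S₀ = ε-closure({0}) = {0,1,2,4}
'a' @ 1: {1,2,3,4,5}  [accepting]
'a' @ 2: {1,2,3,4,5}  [accepting]
'a' @ 3: {1,2,3,4,5}  [accepting]
'd' @ 4: {1,2,3,4}
'd' @ 5: {1,2,3,4}
'b' @ 6: {1,2,3,4}
'b' @ 7: {1,2,3,4}
'a' @ 8: {1,2,3,4,5}  [accepting]
final: {1,2,3,4,5}; accept 5 in set

Answer: ACCEPT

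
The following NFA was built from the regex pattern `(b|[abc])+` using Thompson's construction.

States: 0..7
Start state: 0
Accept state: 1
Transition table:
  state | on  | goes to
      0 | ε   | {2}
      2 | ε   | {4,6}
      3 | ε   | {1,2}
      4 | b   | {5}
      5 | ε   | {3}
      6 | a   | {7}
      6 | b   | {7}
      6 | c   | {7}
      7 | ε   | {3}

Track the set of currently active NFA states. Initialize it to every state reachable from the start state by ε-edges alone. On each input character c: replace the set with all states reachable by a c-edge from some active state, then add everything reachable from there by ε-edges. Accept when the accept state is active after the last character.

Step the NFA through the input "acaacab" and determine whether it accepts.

Answer: ACCEPT

Trace:
start: ε-closure({0}) = {0,2,4,6}
'a' @ 1: {1,2,3,4,6,7}  (accept∈set)
'c' @ 2: {1,2,3,4,6,7}  (accept∈set)
'a' @ 3: {1,2,3,4,6,7}  (accept∈set)
'a' @ 4: {1,2,3,4,6,7}  (accept∈set)
'c' @ 5: {1,2,3,4,6,7}  (accept∈set)
'a' @ 6: {1,2,3,4,6,7}  (accept∈set)
'b' @ 7: {1,2,3,4,5,6,7}  (accept∈set)
end set {1,2,3,4,5,6,7} — state 1 in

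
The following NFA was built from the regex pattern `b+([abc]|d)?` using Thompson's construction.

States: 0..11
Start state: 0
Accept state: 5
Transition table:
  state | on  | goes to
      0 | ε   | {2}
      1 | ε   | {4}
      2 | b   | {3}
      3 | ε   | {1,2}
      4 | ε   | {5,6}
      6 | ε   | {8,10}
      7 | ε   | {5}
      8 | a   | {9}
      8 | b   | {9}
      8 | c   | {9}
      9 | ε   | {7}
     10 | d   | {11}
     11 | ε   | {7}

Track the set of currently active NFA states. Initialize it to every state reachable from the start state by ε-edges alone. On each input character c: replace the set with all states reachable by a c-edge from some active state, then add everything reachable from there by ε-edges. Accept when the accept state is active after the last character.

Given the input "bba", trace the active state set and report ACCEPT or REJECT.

Answer: ACCEPT

Derivation:
start: ε-closure({0}) = {0,2}
'b' @ 1: {1,2,3,4,5,6,8,10}  ✓accept
'b' @ 2: {1,2,3,4,5,6,7,8,9,10}  ✓accept
'a' @ 3: {5,7,9}  ✓accept
end set {5,7,9} — state 5 in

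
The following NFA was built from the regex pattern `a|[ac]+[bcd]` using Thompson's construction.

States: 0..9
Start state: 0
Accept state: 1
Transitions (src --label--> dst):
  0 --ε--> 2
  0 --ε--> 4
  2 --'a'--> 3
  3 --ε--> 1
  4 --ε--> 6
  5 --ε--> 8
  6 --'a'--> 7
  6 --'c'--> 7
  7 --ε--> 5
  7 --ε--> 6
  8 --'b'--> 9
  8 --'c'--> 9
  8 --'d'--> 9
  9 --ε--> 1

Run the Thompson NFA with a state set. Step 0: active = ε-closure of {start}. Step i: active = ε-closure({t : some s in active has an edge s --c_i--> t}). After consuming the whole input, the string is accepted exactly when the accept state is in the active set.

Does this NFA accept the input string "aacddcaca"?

start: ε-closure({0}) = {0,2,4,6}
'a' @ 1: {1,3,5,6,7,8}  (accept∈set)
'a' @ 2: {5,6,7,8}
'c' @ 3: {1,5,6,7,8,9}  (accept∈set)
'd' @ 4: {1,9}  (accept∈set)
'd' @ 5: {}  — dead — no transitions
rest 'caca' ignored (set empty)
end set {} — state 1 not in

Answer: REJECT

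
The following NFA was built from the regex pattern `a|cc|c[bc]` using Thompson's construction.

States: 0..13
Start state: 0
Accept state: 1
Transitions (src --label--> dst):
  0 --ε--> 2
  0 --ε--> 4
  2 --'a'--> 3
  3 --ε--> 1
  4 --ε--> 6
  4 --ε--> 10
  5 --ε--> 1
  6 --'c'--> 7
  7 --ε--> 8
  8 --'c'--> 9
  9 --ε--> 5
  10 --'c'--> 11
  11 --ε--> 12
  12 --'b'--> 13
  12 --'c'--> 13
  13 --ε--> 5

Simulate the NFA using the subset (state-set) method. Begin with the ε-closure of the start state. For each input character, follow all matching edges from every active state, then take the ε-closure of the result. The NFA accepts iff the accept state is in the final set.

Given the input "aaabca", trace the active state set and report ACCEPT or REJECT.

S₀ = ε-closure({0}) = {0,2,4,6,10}
'a' @ 1: {1,3}  ✓accept
'a' @ 2: {}  — dead — no transitions
rest 'abca' ignored (set empty)
end set {} — state 1 not in

Answer: REJECT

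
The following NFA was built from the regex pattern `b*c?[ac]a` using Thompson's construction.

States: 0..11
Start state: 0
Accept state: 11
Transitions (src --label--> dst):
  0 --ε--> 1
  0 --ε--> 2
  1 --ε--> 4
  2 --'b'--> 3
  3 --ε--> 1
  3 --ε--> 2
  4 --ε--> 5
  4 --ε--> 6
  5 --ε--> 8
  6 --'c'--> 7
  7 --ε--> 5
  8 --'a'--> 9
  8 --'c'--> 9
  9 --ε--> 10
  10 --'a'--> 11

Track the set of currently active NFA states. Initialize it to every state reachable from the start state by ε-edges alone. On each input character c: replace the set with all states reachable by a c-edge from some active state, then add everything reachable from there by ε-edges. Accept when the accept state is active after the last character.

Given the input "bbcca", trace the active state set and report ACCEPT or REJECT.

S₀ = ε-closure({0}) = {0,1,2,4,5,6,8}
'b' @ 1: {1,2,3,4,5,6,8}
'b' @ 2: {1,2,3,4,5,6,8}
'c' @ 3: {5,7,8,9,10}
'c' @ 4: {9,10}
'a' @ 5: {11}  ✓accept
final: {11}; accept 11 in set

Answer: ACCEPT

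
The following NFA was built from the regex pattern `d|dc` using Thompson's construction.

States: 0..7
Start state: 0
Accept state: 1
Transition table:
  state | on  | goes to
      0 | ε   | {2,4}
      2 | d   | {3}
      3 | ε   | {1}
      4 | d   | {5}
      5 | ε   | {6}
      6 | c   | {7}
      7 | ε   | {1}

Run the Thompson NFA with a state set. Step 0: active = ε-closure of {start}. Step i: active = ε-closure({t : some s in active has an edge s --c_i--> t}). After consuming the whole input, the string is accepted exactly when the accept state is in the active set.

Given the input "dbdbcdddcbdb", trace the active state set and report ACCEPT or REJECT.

S₀ = ε-closure({0}) = {0,2,4}
'd' @ 1: {1,3,5,6}  [accepting]
'b' @ 2: {}  — no active states
rest 'dbcdddcbdb' ignored (set empty)
final: {}; accept 1 not in set

Answer: REJECT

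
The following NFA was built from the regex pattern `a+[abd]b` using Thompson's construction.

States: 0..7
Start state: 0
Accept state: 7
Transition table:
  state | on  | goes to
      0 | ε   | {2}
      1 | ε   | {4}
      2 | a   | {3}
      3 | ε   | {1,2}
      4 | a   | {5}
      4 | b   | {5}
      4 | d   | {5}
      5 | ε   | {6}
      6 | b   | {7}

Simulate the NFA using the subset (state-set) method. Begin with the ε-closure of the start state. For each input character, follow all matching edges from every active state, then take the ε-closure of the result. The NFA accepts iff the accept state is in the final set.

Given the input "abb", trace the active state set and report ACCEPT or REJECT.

Answer: ACCEPT

Steps:
S₀ = ε-closure({0}) = {0,2}
'a' @ 1: {1,2,3,4}
'b' @ 2: {5,6}
'b' @ 3: {7}  (accept∈set)
after full input: {7}  (accept=7 in)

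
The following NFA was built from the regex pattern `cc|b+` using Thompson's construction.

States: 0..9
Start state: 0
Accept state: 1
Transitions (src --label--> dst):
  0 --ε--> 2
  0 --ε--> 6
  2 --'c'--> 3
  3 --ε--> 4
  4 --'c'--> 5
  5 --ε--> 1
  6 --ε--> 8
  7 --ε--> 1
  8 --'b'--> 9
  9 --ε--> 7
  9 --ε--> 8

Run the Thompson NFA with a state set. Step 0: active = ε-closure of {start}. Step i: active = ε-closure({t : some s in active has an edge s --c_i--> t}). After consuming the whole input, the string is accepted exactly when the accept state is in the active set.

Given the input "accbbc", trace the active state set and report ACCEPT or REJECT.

S₀ = ε-closure({0}) = {0,2,6,8}
'a' @ 1: {}  — dead — no transitions
rest 'ccbbc' ignored (set empty)
after full input: {}  (accept=1 not in)

Answer: REJECT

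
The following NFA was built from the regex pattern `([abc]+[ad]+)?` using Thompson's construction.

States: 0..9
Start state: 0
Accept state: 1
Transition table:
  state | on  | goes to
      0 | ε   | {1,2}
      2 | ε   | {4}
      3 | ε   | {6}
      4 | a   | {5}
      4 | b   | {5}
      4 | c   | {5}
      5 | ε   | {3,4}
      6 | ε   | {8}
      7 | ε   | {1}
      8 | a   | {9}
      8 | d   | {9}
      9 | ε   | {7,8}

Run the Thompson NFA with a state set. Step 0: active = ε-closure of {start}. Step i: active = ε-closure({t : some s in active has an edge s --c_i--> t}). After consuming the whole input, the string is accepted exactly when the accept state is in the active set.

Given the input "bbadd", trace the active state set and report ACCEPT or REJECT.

start: ε-closure({0}) = {0,1,2,4}
'b' @ 1: {3,4,5,6,8}
'b' @ 2: {3,4,5,6,8}
'a' @ 3: {1,3,4,5,6,7,8,9}  [accepting]
'd' @ 4: {1,7,8,9}  [accepting]
'd' @ 5: {1,7,8,9}  [accepting]
final: {1,7,8,9}; accept 1 in set

Answer: ACCEPT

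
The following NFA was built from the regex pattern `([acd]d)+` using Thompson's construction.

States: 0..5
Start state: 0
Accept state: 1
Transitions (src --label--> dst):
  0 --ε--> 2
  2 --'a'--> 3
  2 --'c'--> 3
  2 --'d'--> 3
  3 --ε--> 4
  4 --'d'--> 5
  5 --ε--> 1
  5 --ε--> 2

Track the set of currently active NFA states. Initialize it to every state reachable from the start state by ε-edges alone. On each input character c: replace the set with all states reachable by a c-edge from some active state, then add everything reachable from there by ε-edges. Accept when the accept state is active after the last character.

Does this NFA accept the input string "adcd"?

Answer: ACCEPT

Steps:
start: ε-closure({0}) = {0,2}
'a' @ 1: {3,4}
'd' @ 2: {1,2,5}  ✓accept
'c' @ 3: {3,4}
'd' @ 4: {1,2,5}  ✓accept
final: {1,2,5}; accept 1 in set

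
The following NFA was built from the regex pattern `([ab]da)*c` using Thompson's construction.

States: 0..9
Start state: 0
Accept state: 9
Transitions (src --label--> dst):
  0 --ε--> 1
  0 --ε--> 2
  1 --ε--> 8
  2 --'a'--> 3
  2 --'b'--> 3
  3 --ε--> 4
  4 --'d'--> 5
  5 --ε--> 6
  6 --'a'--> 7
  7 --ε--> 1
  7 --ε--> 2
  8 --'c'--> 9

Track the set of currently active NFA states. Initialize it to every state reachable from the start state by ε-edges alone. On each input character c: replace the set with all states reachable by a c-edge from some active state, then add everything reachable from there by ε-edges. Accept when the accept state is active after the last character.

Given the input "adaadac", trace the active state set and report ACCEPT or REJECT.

Answer: ACCEPT

Trace:
S₀ = ε-closure({0}) = {0,1,2,8}
'a' @ 1: {3,4}
'd' @ 2: {5,6}
'a' @ 3: {1,2,7,8}
'a' @ 4: {3,4}
'd' @ 5: {5,6}
'a' @ 6: {1,2,7,8}
'c' @ 7: {9}  (accept∈set)
final: {9}; accept 9 in set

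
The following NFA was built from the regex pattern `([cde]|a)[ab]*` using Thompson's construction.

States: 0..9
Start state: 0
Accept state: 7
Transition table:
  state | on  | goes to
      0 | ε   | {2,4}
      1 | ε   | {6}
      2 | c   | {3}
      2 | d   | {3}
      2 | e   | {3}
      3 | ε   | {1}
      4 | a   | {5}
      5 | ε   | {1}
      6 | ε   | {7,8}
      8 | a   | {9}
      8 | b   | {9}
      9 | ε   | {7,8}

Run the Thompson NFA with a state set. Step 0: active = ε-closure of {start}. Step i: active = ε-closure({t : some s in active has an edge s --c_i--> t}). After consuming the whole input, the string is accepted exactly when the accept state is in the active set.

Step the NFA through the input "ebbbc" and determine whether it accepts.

initial (ε-close {0}): {0,2,4}
'e' @ 1: {1,3,6,7,8}  ✓accept
'b' @ 2: {7,8,9}  ✓accept
'b' @ 3: {7,8,9}  ✓accept
'b' @ 4: {7,8,9}  ✓accept
'c' @ 5: {}  — dead — no transitions
final: {}; accept 7 not in set

Answer: REJECT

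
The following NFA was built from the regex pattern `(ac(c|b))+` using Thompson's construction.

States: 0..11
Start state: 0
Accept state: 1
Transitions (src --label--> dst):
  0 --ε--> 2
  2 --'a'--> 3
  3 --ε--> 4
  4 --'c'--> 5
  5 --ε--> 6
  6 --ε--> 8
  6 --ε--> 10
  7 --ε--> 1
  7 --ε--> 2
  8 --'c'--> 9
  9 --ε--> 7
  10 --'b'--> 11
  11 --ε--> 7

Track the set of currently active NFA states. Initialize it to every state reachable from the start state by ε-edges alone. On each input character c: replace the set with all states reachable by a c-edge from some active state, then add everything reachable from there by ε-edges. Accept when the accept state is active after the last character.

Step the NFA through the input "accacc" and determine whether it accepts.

initial (ε-close {0}): {0,2}
'a' @ 1: {3,4}
'c' @ 2: {5,6,8,10}
'c' @ 3: {1,2,7,9}  [accepting]
'a' @ 4: {3,4}
'c' @ 5: {5,6,8,10}
'c' @ 6: {1,2,7,9}  [accepting]
after full input: {1,2,7,9}  (accept=1 in)

Answer: ACCEPT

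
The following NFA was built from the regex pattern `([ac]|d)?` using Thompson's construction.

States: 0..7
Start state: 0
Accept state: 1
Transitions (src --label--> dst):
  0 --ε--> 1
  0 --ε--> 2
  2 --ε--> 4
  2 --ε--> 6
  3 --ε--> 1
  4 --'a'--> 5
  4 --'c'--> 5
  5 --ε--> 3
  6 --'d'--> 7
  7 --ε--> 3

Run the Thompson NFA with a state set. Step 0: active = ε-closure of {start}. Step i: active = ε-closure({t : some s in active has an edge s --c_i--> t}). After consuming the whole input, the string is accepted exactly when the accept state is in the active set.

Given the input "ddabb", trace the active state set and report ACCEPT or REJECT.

Answer: REJECT

Trace:
initial (ε-close {0}): {0,1,2,4,6}
'd' @ 1: {1,3,7}  (accept∈set)
'd' @ 2: {}  — dead — no transitions
rest 'abb' ignored (set empty)
end set {} — state 1 not in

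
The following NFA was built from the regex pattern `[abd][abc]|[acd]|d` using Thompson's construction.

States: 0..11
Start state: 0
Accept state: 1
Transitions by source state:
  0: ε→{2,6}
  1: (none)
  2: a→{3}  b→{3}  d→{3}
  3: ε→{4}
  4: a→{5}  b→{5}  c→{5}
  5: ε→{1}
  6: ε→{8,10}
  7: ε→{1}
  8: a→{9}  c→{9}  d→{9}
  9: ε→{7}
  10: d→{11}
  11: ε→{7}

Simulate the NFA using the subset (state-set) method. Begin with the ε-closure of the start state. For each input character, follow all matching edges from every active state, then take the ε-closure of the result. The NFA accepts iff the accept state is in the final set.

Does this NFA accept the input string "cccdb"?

start: ε-closure({0}) = {0,2,6,8,10}
'c' @ 1: {1,7,9}  [accepting]
'c' @ 2: {}  — dead — no transitions
rest 'cdb' ignored (set empty)
after full input: {}  (accept=1 not in)

Answer: REJECT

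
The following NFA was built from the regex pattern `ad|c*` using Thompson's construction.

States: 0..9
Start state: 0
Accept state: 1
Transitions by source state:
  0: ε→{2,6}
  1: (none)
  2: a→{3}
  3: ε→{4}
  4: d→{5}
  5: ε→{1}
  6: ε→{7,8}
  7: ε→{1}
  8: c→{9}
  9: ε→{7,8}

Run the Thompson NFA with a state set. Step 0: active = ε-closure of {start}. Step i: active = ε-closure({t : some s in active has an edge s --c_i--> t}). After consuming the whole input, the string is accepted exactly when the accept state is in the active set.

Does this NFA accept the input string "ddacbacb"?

Answer: REJECT

Trace:
initial (ε-close {0}): {0,1,2,6,7,8}
'd' @ 1: {}  — no active states
rest 'dacbacb' ignored (set empty)
after full input: {}  (accept=1 not in)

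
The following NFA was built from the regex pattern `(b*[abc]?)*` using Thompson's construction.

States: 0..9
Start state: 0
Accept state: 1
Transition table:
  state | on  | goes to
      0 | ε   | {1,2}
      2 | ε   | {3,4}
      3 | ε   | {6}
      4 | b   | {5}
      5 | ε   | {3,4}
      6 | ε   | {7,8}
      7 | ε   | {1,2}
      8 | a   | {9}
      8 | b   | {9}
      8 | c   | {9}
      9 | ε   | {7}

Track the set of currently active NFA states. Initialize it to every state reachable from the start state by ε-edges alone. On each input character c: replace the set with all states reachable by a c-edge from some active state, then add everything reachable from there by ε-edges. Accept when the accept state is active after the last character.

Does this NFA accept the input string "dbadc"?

S₀ = ε-closure({0}) = {0,1,2,3,4,6,7,8}
'd' @ 1: {}  — state set empty
rest 'badc' ignored (set empty)
end set {} — state 1 not in

Answer: REJECT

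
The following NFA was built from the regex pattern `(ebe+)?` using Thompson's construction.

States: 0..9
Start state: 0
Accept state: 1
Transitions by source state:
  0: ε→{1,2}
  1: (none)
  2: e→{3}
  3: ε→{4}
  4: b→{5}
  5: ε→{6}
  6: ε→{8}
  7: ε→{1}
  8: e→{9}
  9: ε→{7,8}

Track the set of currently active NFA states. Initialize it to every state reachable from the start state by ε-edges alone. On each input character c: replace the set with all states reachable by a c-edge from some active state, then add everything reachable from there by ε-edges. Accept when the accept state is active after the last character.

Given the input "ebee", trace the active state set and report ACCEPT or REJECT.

Answer: ACCEPT

Steps:
S₀ = ε-closure({0}) = {0,1,2}
'e' @ 1: {3,4}
'b' @ 2: {5,6,8}
'e' @ 3: {1,7,8,9}  ✓accept
'e' @ 4: {1,7,8,9}  ✓accept
end set {1,7,8,9} — state 1 in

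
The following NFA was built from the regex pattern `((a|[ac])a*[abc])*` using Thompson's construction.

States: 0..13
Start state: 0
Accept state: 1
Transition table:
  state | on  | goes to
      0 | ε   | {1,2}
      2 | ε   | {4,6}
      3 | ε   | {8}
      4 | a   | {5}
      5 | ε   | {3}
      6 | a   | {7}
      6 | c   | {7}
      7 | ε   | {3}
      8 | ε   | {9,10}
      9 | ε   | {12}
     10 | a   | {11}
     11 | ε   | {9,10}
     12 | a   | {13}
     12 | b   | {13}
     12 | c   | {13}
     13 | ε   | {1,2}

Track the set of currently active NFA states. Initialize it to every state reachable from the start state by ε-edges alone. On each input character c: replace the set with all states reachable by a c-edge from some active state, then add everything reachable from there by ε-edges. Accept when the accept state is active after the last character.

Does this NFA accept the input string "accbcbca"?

Answer: ACCEPT

Steps:
start: ε-closure({0}) = {0,1,2,4,6}
'a' @ 1: {3,5,7,8,9,10,12}
'c' @ 2: {1,2,4,6,13}  (accept∈set)
'c' @ 3: {3,7,8,9,10,12}
'b' @ 4: {1,2,4,6,13}  (accept∈set)
'c' @ 5: {3,7,8,9,10,12}
'b' @ 6: {1,2,4,6,13}  (accept∈set)
'c' @ 7: {3,7,8,9,10,12}
'a' @ 8: {1,2,4,6,9,10,11,12,13}  (accept∈set)
final: {1,2,4,6,9,10,11,12,13}; accept 1 in set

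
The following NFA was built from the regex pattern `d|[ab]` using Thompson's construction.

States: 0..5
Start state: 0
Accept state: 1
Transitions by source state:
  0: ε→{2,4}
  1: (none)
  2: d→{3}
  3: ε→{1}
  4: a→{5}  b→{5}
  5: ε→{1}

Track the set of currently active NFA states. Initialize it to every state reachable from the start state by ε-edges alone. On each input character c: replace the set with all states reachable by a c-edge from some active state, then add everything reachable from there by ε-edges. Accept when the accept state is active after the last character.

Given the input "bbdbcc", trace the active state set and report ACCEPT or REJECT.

Answer: REJECT

Derivation:
initial (ε-close {0}): {0,2,4}
'b' @ 1: {1,5}  ✓accept
'b' @ 2: {}  — no active states
rest 'dbcc' ignored (set empty)
final: {}; accept 1 not in set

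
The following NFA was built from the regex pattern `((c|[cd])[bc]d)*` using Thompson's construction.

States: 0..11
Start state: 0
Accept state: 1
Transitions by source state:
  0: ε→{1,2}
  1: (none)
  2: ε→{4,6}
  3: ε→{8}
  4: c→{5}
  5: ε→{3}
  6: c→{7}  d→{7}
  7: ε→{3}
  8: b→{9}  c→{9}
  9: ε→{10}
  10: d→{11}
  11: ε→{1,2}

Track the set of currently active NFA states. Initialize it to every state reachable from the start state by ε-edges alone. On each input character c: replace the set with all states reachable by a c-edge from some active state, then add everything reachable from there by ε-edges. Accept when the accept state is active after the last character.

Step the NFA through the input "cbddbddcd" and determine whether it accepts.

Answer: ACCEPT

Steps:
S₀ = ε-closure({0}) = {0,1,2,4,6}
'c' @ 1: {3,5,7,8}
'b' @ 2: {9,10}
'd' @ 3: {1,2,4,6,11}  ✓accept
'd' @ 4: {3,7,8}
'b' @ 5: {9,10}
'd' @ 6: {1,2,4,6,11}  ✓accept
'd' @ 7: {3,7,8}
'c' @ 8: {9,10}
'd' @ 9: {1,2,4,6,11}  ✓accept
final: {1,2,4,6,11}; accept 1 in set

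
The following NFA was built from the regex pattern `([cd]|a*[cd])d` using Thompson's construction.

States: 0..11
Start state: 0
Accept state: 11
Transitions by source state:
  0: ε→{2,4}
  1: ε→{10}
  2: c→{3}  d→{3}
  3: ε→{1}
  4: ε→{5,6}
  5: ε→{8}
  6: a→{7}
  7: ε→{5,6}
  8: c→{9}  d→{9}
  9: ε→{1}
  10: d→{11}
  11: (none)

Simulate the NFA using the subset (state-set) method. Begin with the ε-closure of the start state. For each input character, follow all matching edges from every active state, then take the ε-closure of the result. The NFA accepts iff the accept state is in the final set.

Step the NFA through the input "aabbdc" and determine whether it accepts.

Answer: REJECT

Derivation:
S₀ = ε-closure({0}) = {0,2,4,5,6,8}
'a' @ 1: {5,6,7,8}
'a' @ 2: {5,6,7,8}
'b' @ 3: {}  — state set empty
rest 'bdc' ignored (set empty)
end set {} — state 11 not in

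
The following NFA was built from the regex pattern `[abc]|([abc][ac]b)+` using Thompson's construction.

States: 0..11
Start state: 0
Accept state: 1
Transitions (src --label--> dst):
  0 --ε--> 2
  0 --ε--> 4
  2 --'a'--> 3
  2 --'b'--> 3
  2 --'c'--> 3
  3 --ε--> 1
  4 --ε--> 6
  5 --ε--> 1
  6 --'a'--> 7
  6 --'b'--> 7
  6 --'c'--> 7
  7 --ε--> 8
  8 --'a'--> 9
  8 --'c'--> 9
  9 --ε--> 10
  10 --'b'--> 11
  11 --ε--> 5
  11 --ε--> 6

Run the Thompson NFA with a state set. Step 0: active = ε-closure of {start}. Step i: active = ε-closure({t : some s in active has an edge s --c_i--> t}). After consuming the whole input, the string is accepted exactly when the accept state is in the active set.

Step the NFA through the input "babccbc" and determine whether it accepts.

Answer: REJECT

Steps:
initial (ε-close {0}): {0,2,4,6}
'b' @ 1: {1,3,7,8}  ✓accept
'a' @ 2: {9,10}
'b' @ 3: {1,5,6,11}  ✓accept
'c' @ 4: {7,8}
'c' @ 5: {9,10}
'b' @ 6: {1,5,6,11}  ✓accept
'c' @ 7: {7,8}
after full input: {7,8}  (accept=1 not in)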